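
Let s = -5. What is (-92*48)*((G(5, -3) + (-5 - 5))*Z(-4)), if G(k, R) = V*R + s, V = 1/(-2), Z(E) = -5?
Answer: -298080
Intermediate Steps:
V = -½ (V = 1*(-½) = -½ ≈ -0.50000)
G(k, R) = -5 - R/2 (G(k, R) = -R/2 - 5 = -5 - R/2)
(-92*48)*((G(5, -3) + (-5 - 5))*Z(-4)) = (-92*48)*(((-5 - ½*(-3)) + (-5 - 5))*(-5)) = -4416*((-5 + 3/2) - 10)*(-5) = -4416*(-7/2 - 10)*(-5) = -(-59616)*(-5) = -4416*135/2 = -298080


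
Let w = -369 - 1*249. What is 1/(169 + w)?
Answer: -1/449 ≈ -0.0022272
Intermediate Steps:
w = -618 (w = -369 - 249 = -618)
1/(169 + w) = 1/(169 - 618) = 1/(-449) = -1/449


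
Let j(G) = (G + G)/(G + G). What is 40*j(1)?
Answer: 40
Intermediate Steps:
j(G) = 1 (j(G) = (2*G)/((2*G)) = (2*G)*(1/(2*G)) = 1)
40*j(1) = 40*1 = 40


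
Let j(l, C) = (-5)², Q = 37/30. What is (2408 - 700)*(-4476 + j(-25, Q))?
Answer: -7602308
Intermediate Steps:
Q = 37/30 (Q = 37*(1/30) = 37/30 ≈ 1.2333)
j(l, C) = 25
(2408 - 700)*(-4476 + j(-25, Q)) = (2408 - 700)*(-4476 + 25) = 1708*(-4451) = -7602308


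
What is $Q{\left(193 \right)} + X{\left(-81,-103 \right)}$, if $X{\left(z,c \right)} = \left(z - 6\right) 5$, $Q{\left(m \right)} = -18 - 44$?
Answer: $-497$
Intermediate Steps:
$Q{\left(m \right)} = -62$
$X{\left(z,c \right)} = -30 + 5 z$ ($X{\left(z,c \right)} = \left(-6 + z\right) 5 = -30 + 5 z$)
$Q{\left(193 \right)} + X{\left(-81,-103 \right)} = -62 + \left(-30 + 5 \left(-81\right)\right) = -62 - 435 = -497$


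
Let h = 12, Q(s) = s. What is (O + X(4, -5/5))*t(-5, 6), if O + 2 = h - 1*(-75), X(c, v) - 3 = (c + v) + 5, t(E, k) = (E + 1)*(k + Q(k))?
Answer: -4608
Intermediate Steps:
t(E, k) = 2*k*(1 + E) (t(E, k) = (E + 1)*(k + k) = (1 + E)*(2*k) = 2*k*(1 + E))
X(c, v) = 8 + c + v (X(c, v) = 3 + ((c + v) + 5) = 3 + (5 + c + v) = 8 + c + v)
O = 85 (O = -2 + (12 - 1*(-75)) = -2 + (12 + 75) = -2 + 87 = 85)
(O + X(4, -5/5))*t(-5, 6) = (85 + (8 + 4 - 5/5))*(2*6*(1 - 5)) = (85 + (8 + 4 - 5*1/5))*(2*6*(-4)) = (85 + (8 + 4 - 1))*(-48) = (85 + 11)*(-48) = 96*(-48) = -4608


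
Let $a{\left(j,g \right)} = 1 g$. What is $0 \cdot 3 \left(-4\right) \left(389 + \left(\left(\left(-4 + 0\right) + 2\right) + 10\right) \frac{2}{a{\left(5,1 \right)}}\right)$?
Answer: $0$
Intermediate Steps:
$a{\left(j,g \right)} = g$
$0 \cdot 3 \left(-4\right) \left(389 + \left(\left(\left(-4 + 0\right) + 2\right) + 10\right) \frac{2}{a{\left(5,1 \right)}}\right) = 0 \cdot 3 \left(-4\right) \left(389 + \left(\left(\left(-4 + 0\right) + 2\right) + 10\right) \frac{2}{1}\right) = 0 \left(-4\right) \left(389 + \left(\left(-4 + 2\right) + 10\right) 2 \cdot 1\right) = 0 \left(389 + \left(-2 + 10\right) 2\right) = 0 \left(389 + 8 \cdot 2\right) = 0 \left(389 + 16\right) = 0 \cdot 405 = 0$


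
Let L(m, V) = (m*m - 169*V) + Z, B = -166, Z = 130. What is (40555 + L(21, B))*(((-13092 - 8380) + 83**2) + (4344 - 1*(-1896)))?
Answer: -577168740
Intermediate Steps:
L(m, V) = 130 + m**2 - 169*V (L(m, V) = (m*m - 169*V) + 130 = (m**2 - 169*V) + 130 = 130 + m**2 - 169*V)
(40555 + L(21, B))*(((-13092 - 8380) + 83**2) + (4344 - 1*(-1896))) = (40555 + (130 + 21**2 - 169*(-166)))*(((-13092 - 8380) + 83**2) + (4344 - 1*(-1896))) = (40555 + (130 + 441 + 28054))*((-21472 + 6889) + (4344 + 1896)) = (40555 + 28625)*(-14583 + 6240) = 69180*(-8343) = -577168740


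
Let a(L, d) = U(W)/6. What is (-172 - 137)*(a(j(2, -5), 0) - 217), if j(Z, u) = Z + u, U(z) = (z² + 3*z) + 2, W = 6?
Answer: 64169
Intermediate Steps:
U(z) = 2 + z² + 3*z
a(L, d) = 28/3 (a(L, d) = (2 + 6² + 3*6)/6 = (2 + 36 + 18)*(⅙) = 56*(⅙) = 28/3)
(-172 - 137)*(a(j(2, -5), 0) - 217) = (-172 - 137)*(28/3 - 217) = -309*(-623/3) = 64169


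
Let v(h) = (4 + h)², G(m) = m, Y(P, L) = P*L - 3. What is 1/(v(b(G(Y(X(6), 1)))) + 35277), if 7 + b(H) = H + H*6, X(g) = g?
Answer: 1/35601 ≈ 2.8089e-5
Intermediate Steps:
Y(P, L) = -3 + L*P (Y(P, L) = L*P - 3 = -3 + L*P)
b(H) = -7 + 7*H (b(H) = -7 + (H + H*6) = -7 + (H + 6*H) = -7 + 7*H)
1/(v(b(G(Y(X(6), 1)))) + 35277) = 1/((4 + (-7 + 7*(-3 + 1*6)))² + 35277) = 1/((4 + (-7 + 7*(-3 + 6)))² + 35277) = 1/((4 + (-7 + 7*3))² + 35277) = 1/((4 + (-7 + 21))² + 35277) = 1/((4 + 14)² + 35277) = 1/(18² + 35277) = 1/(324 + 35277) = 1/35601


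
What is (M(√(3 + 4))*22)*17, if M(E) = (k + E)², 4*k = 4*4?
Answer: 8602 + 2992*√7 ≈ 16518.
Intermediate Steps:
k = 4 (k = (4*4)/4 = (¼)*16 = 4)
M(E) = (4 + E)²
(M(√(3 + 4))*22)*17 = ((4 + √(3 + 4))²*22)*17 = ((4 + √7)²*22)*17 = (22*(4 + √7)²)*17 = 374*(4 + √7)²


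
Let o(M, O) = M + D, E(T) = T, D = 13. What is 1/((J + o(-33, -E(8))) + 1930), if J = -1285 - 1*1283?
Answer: -1/658 ≈ -0.0015198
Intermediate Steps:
o(M, O) = 13 + M (o(M, O) = M + 13 = 13 + M)
J = -2568 (J = -1285 - 1283 = -2568)
1/((J + o(-33, -E(8))) + 1930) = 1/((-2568 + (13 - 33)) + 1930) = 1/((-2568 - 20) + 1930) = 1/(-2588 + 1930) = 1/(-658) = -1/658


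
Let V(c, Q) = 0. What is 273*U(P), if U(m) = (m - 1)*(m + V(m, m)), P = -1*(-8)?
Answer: 15288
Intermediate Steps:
P = 8
U(m) = m*(-1 + m) (U(m) = (m - 1)*(m + 0) = (-1 + m)*m = m*(-1 + m))
273*U(P) = 273*(8*(-1 + 8)) = 273*(8*7) = 273*56 = 15288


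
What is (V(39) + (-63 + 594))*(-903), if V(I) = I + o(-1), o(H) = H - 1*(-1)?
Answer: -514710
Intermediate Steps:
o(H) = 1 + H (o(H) = H + 1 = 1 + H)
V(I) = I (V(I) = I + (1 - 1) = I + 0 = I)
(V(39) + (-63 + 594))*(-903) = (39 + (-63 + 594))*(-903) = (39 + 531)*(-903) = 570*(-903) = -514710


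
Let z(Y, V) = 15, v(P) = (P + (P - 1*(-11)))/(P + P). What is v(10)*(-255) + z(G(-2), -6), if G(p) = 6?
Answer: -1521/4 ≈ -380.25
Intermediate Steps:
v(P) = (11 + 2*P)/(2*P) (v(P) = (P + (P + 11))/((2*P)) = (P + (11 + P))*(1/(2*P)) = (11 + 2*P)*(1/(2*P)) = (11 + 2*P)/(2*P))
v(10)*(-255) + z(G(-2), -6) = ((11/2 + 10)/10)*(-255) + 15 = ((⅒)*(31/2))*(-255) + 15 = (31/20)*(-255) + 15 = -1581/4 + 15 = -1521/4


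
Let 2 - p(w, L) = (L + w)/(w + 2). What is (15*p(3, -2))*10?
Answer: 270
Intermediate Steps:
p(w, L) = 2 - (L + w)/(2 + w) (p(w, L) = 2 - (L + w)/(w + 2) = 2 - (L + w)/(2 + w))
(15*p(3, -2))*10 = (15*((4 + 3 - 1*(-2))/(2 + 3)))*10 = (15*((4 + 3 + 2)/5))*10 = (15*((⅕)*9))*10 = (15*(9/5))*10 = 27*10 = 270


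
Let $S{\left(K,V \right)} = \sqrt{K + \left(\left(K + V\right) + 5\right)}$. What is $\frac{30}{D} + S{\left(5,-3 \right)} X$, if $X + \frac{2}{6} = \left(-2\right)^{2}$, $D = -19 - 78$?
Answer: $- \frac{30}{97} + \frac{22 \sqrt{3}}{3} \approx 12.392$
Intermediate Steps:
$D = -97$
$X = \frac{11}{3}$ ($X = - \frac{1}{3} + \left(-2\right)^{2} = - \frac{1}{3} + 4 = \frac{11}{3} \approx 3.6667$)
$S{\left(K,V \right)} = \sqrt{5 + V + 2 K}$ ($S{\left(K,V \right)} = \sqrt{K + \left(5 + K + V\right)} = \sqrt{5 + V + 2 K}$)
$\frac{30}{D} + S{\left(5,-3 \right)} X = \frac{30}{-97} + \sqrt{5 - 3 + 2 \cdot 5} \cdot \frac{11}{3} = 30 \left(- \frac{1}{97}\right) + \sqrt{5 - 3 + 10} \cdot \frac{11}{3} = - \frac{30}{97} + \sqrt{12} \cdot \frac{11}{3} = - \frac{30}{97} + 2 \sqrt{3} \cdot \frac{11}{3} = - \frac{30}{97} + \frac{22 \sqrt{3}}{3}$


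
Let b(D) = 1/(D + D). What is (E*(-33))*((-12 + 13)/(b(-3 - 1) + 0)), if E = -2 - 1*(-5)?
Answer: 792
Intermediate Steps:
b(D) = 1/(2*D)
E = 3 (E = -2 + 5 = 3)
(E*(-33))*((-12 + 13)/(b(-3 - 1) + 0)) = (3*(-33))*((-12 + 13)/(1/(2*(-3 - 1)) + 0)) = -99/((1/2)/(-4) + 0) = -99/((1/2)*(-1/4) + 0) = -99/(-1/8 + 0) = -99/(-1/8) = -99*(-8) = 792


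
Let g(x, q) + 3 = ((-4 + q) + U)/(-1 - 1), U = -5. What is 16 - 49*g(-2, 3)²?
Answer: 16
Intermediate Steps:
g(x, q) = 3/2 - q/2 (g(x, q) = -3 + ((-4 + q) - 5)/(-1 - 1) = -3 + (-9 + q)/(-2) = -3 + (-9 + q)*(-½) = -3 + (9/2 - q/2) = 3/2 - q/2)
16 - 49*g(-2, 3)² = 16 - 49*(3/2 - ½*3)² = 16 - 49*(3/2 - 3/2)² = 16 - 49*0² = 16 - 49*0 = 16 + 0 = 16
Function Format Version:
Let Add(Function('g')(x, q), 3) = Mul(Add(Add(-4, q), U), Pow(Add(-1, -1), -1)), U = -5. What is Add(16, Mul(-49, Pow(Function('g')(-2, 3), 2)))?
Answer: 16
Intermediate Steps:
Function('g')(x, q) = Add(Rational(3, 2), Mul(Rational(-1, 2), q)) (Function('g')(x, q) = Add(-3, Mul(Add(Add(-4, q), -5), Pow(Add(-1, -1), -1))) = Add(-3, Mul(Add(-9, q), Pow(-2, -1))) = Add(-3, Mul(Add(-9, q), Rational(-1, 2))) = Add(-3, Add(Rational(9, 2), Mul(Rational(-1, 2), q))) = Add(Rational(3, 2), Mul(Rational(-1, 2), q)))
Add(16, Mul(-49, Pow(Function('g')(-2, 3), 2))) = Add(16, Mul(-49, Pow(Add(Rational(3, 2), Mul(Rational(-1, 2), 3)), 2))) = Add(16, Mul(-49, Pow(Add(Rational(3, 2), Rational(-3, 2)), 2))) = Add(16, Mul(-49, Pow(0, 2))) = Add(16, Mul(-49, 0)) = Add(16, 0) = 16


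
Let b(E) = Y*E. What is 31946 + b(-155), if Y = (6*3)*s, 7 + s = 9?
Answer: 26366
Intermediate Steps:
s = 2 (s = -7 + 9 = 2)
Y = 36 (Y = (6*3)*2 = 18*2 = 36)
b(E) = 36*E
31946 + b(-155) = 31946 + 36*(-155) = 31946 - 5580 = 26366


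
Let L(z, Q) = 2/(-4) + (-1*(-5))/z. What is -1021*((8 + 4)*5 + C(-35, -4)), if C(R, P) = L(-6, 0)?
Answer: -179696/3 ≈ -59899.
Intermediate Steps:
L(z, Q) = -½ + 5/z (L(z, Q) = 2*(-¼) + 5/z = -½ + 5/z)
C(R, P) = -4/3 (C(R, P) = (½)*(10 - 1*(-6))/(-6) = (½)*(-⅙)*(10 + 6) = (½)*(-⅙)*16 = -4/3)
-1021*((8 + 4)*5 + C(-35, -4)) = -1021*((8 + 4)*5 - 4/3) = -1021*(12*5 - 4/3) = -1021*(60 - 4/3) = -1021*176/3 = -179696/3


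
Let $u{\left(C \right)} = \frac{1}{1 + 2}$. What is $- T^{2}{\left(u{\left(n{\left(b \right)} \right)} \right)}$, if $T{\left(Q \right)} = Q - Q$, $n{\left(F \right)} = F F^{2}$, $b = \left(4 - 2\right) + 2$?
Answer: $0$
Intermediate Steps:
$b = 4$ ($b = 2 + 2 = 4$)
$n{\left(F \right)} = F^{3}$
$u{\left(C \right)} = \frac{1}{3}$
$T{\left(Q \right)} = 0$
$- T^{2}{\left(u{\left(n{\left(b \right)} \right)} \right)} = - 0^{2} = \left(-1\right) 0 = 0$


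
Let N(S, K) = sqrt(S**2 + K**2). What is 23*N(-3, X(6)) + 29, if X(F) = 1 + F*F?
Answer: 29 + 23*sqrt(1378) ≈ 882.79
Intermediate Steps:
X(F) = 1 + F**2
N(S, K) = sqrt(K**2 + S**2)
23*N(-3, X(6)) + 29 = 23*sqrt((1 + 6**2)**2 + (-3)**2) + 29 = 23*sqrt((1 + 36)**2 + 9) + 29 = 23*sqrt(37**2 + 9) + 29 = 23*sqrt(1369 + 9) + 29 = 23*sqrt(1378) + 29 = 29 + 23*sqrt(1378)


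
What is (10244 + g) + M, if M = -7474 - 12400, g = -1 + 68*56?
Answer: -5823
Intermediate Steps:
g = 3807 (g = -1 + 3808 = 3807)
M = -19874
(10244 + g) + M = (10244 + 3807) - 19874 = 14051 - 19874 = -5823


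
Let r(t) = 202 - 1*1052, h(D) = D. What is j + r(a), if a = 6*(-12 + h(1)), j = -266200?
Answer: -267050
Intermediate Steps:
a = -66 (a = 6*(-12 + 1) = 6*(-11) = -66)
r(t) = -850 (r(t) = 202 - 1052 = -850)
j + r(a) = -266200 - 850 = -267050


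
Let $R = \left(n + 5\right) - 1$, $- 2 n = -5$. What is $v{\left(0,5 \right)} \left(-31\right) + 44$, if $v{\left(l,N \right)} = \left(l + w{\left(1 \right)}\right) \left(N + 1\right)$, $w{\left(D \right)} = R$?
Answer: $-1165$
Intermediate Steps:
$n = \frac{5}{2}$ ($n = \left(- \frac{1}{2}\right) \left(-5\right) = \frac{5}{2} \approx 2.5$)
$R = \frac{13}{2}$ ($R = \left(\frac{5}{2} + 5\right) - 1 = \frac{15}{2} - 1 = \frac{13}{2} \approx 6.5$)
$w{\left(D \right)} = \frac{13}{2}$
$v{\left(l,N \right)} = \left(1 + N\right) \left(\frac{13}{2} + l\right)$ ($v{\left(l,N \right)} = \left(l + \frac{13}{2}\right) \left(N + 1\right) = \left(\frac{13}{2} + l\right) \left(1 + N\right) = \left(1 + N\right) \left(\frac{13}{2} + l\right)$)
$v{\left(0,5 \right)} \left(-31\right) + 44 = \left(\frac{13}{2} + 0 + \frac{13}{2} \cdot 5 + 5 \cdot 0\right) \left(-31\right) + 44 = \left(\frac{13}{2} + 0 + \frac{65}{2} + 0\right) \left(-31\right) + 44 = 39 \left(-31\right) + 44 = -1209 + 44 = -1165$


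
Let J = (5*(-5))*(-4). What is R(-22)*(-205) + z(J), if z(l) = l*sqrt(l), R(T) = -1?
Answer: 1205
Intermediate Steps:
J = 100 (J = -25*(-4) = 100)
z(l) = l**(3/2)
R(-22)*(-205) + z(J) = -1*(-205) + 100**(3/2) = 205 + 1000 = 1205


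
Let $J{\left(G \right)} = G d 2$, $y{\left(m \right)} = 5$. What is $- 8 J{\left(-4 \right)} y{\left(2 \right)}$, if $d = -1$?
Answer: $-320$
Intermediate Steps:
$J{\left(G \right)} = - 2 G$ ($J{\left(G \right)} = G \left(-1\right) 2 = - G 2 = - 2 G$)
$- 8 J{\left(-4 \right)} y{\left(2 \right)} = - 8 \left(\left(-2\right) \left(-4\right)\right) 5 = \left(-8\right) 8 \cdot 5 = \left(-64\right) 5 = -320$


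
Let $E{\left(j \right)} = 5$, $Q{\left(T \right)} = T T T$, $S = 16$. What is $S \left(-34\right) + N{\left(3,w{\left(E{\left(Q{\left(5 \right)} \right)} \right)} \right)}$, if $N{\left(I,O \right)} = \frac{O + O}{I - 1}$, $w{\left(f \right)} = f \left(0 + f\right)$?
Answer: $-519$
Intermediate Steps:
$Q{\left(T \right)} = T^{3}$ ($Q{\left(T \right)} = T^{2} T = T^{3}$)
$w{\left(f \right)} = f^{2}$ ($w{\left(f \right)} = f f = f^{2}$)
$N{\left(I,O \right)} = \frac{2 O}{-1 + I}$
$S \left(-34\right) + N{\left(3,w{\left(E{\left(Q{\left(5 \right)} \right)} \right)} \right)} = 16 \left(-34\right) + \frac{2 \cdot 5^{2}}{-1 + 3} = -544 + 2 \cdot 25 \cdot \frac{1}{2} = -544 + 25 = -519$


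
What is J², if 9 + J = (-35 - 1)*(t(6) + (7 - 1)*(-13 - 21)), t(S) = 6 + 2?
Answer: 49660209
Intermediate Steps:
t(S) = 8
J = 7047 (J = -9 + (-35 - 1)*(8 + (7 - 1)*(-13 - 21)) = -9 - 36*(8 + 6*(-34)) = -9 - 36*(8 - 204) = -9 - 36*(-196) = -9 + 7056 = 7047)
J² = 7047² = 49660209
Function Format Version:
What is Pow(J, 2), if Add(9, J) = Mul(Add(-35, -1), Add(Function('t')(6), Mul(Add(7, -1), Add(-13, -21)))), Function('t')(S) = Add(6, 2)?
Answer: 49660209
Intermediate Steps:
Function('t')(S) = 8
J = 7047 (J = Add(-9, Mul(Add(-35, -1), Add(8, Mul(Add(7, -1), Add(-13, -21))))) = Add(-9, Mul(-36, Add(8, Mul(6, -34)))) = Add(-9, Mul(-36, Add(8, -204))) = Add(-9, Mul(-36, -196)) = Add(-9, 7056) = 7047)
Pow(J, 2) = Pow(7047, 2) = 49660209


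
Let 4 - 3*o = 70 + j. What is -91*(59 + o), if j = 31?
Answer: -7280/3 ≈ -2426.7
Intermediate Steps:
o = -97/3 (o = 4/3 - (70 + 31)/3 = 4/3 - 1/3*101 = 4/3 - 101/3 = -97/3 ≈ -32.333)
-91*(59 + o) = -91*(59 - 97/3) = -91*80/3 = -7280/3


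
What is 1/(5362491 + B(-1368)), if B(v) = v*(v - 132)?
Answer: 1/7414491 ≈ 1.3487e-7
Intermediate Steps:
B(v) = v*(-132 + v)
1/(5362491 + B(-1368)) = 1/(5362491 - 1368*(-132 - 1368)) = 1/(5362491 - 1368*(-1500)) = 1/(5362491 + 2052000) = 1/7414491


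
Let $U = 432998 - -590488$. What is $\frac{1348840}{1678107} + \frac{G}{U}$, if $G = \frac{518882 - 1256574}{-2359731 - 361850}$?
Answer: $\frac{626199187868437414}{779061189116274027} \approx 0.80379$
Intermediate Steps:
$U = 1023486$ ($U = 432998 + 590488 = 1023486$)
$G = \frac{737692}{2721581}$ ($G = - \frac{737692}{-2721581} = \left(-737692\right) \left(- \frac{1}{2721581}\right) = \frac{737692}{2721581} \approx 0.27105$)
$\frac{1348840}{1678107} + \frac{G}{U} = \frac{1348840}{1678107} + \frac{737692}{2721581 \cdot 1023486} = 1348840 \cdot \frac{1}{1678107} + \frac{737692}{2721581} \cdot \frac{1}{1023486} = \frac{1348840}{1678107} + \frac{368846}{1392750025683} = \frac{626199187868437414}{779061189116274027}$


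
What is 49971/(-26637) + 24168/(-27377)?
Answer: -670606361/243080383 ≈ -2.7588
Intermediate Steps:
49971/(-26637) + 24168/(-27377) = 49971*(-1/26637) + 24168*(-1/27377) = -16657/8879 - 24168/27377 = -670606361/243080383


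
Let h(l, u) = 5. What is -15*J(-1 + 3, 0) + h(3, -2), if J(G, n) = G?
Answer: -25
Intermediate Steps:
-15*J(-1 + 3, 0) + h(3, -2) = -15*(-1 + 3) + 5 = -15*2 + 5 = -30 + 5 = -25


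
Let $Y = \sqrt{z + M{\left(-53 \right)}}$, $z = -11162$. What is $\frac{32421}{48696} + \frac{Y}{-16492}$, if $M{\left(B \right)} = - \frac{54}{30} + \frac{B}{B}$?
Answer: $\frac{10807}{16232} - \frac{i \sqrt{279070}}{82460} \approx 0.66578 - 0.0064064 i$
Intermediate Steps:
$M{\left(B \right)} = - \frac{4}{5}$ ($M{\left(B \right)} = \left(-54\right) \frac{1}{30} + 1 = - \frac{9}{5} + 1 = - \frac{4}{5}$)
$Y = \frac{i \sqrt{279070}}{5}$ ($Y = \sqrt{-11162 - \frac{4}{5}} = \sqrt{- \frac{55814}{5}} = \frac{i \sqrt{279070}}{5} \approx 105.65 i$)
$\frac{32421}{48696} + \frac{Y}{-16492} = \frac{32421}{48696} + \frac{\frac{1}{5} i \sqrt{279070}}{-16492} = 32421 \cdot \frac{1}{48696} + \frac{i \sqrt{279070}}{5} \left(- \frac{1}{16492}\right) = \frac{10807}{16232} - \frac{i \sqrt{279070}}{82460}$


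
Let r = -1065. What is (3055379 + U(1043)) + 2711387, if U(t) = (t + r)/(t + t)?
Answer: 6014736927/1043 ≈ 5.7668e+6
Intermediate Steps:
U(t) = (-1065 + t)/(2*t) (U(t) = (t - 1065)/(t + t) = (-1065 + t)/((2*t)) = (-1065 + t)*(1/(2*t)) = (-1065 + t)/(2*t))
(3055379 + U(1043)) + 2711387 = (3055379 + (1/2)*(-1065 + 1043)/1043) + 2711387 = (3055379 + (1/2)*(1/1043)*(-22)) + 2711387 = (3055379 - 11/1043) + 2711387 = 3186760286/1043 + 2711387 = 6014736927/1043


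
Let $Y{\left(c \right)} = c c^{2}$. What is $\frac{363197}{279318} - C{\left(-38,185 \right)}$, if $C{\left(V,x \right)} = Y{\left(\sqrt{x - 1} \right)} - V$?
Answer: $- \frac{10250887}{279318} - 368 \sqrt{46} \approx -2532.6$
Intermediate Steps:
$Y{\left(c \right)} = c^{3}$
$C{\left(V,x \right)} = \left(-1 + x\right)^{\frac{3}{2}} - V$ ($C{\left(V,x \right)} = \left(\sqrt{x - 1}\right)^{3} - V = \left(\sqrt{-1 + x}\right)^{3} - V = \left(-1 + x\right)^{\frac{3}{2}} - V$)
$\frac{363197}{279318} - C{\left(-38,185 \right)} = \frac{363197}{279318} - \left(\left(-1 + 185\right)^{\frac{3}{2}} - -38\right) = 363197 \cdot \frac{1}{279318} - \left(184^{\frac{3}{2}} + 38\right) = \frac{363197}{279318} - \left(368 \sqrt{46} + 38\right) = \frac{363197}{279318} - \left(38 + 368 \sqrt{46}\right) = - \frac{10250887}{279318} - 368 \sqrt{46}$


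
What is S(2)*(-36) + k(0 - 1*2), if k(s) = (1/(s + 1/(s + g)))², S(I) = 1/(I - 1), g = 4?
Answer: -320/9 ≈ -35.556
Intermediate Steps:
S(I) = 1/(-1 + I)
k(s) = (s + 1/(4 + s))⁻² (k(s) = (1/(s + 1/(s + 4)))² = (1/(s + 1/(4 + s)))² = (s + 1/(4 + s))⁻²)
S(2)*(-36) + k(0 - 1*2) = -36/(-1 + 2) + (4 + (0 - 1*2))²/(1 + (0 - 1*2)² + 4*(0 - 1*2))² = -36/1 + (4 + (0 - 2))²/(1 + (0 - 2)² + 4*(0 - 2))² = 1*(-36) + (4 - 2)²/(1 + (-2)² + 4*(-2))² = -36 + 2²/(1 + 4 - 8)² = -36 + 4/(-3)² = -36 + 4*(⅑) = -36 + 4/9 = -320/9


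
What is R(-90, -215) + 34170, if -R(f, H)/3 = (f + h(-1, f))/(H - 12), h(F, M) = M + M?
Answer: 7755780/227 ≈ 34166.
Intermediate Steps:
h(F, M) = 2*M
R(f, H) = -9*f/(-12 + H) (R(f, H) = -3*(f + 2*f)/(H - 12) = -3*3*f/(-12 + H) = -9*f/(-12 + H))
R(-90, -215) + 34170 = -9*(-90)/(-12 - 215) + 34170 = -9*(-90)/(-227) + 34170 = -9*(-90)*(-1/227) + 34170 = -810/227 + 34170 = 7755780/227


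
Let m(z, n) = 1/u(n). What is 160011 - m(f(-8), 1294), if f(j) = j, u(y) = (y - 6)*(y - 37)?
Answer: 259060369175/1619016 ≈ 1.6001e+5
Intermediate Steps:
u(y) = (-37 + y)*(-6 + y) (u(y) = (-6 + y)*(-37 + y) = (-37 + y)*(-6 + y))
m(z, n) = 1/(222 + n**2 - 43*n)
160011 - m(f(-8), 1294) = 160011 - 1/(222 + 1294**2 - 43*1294) = 160011 - 1/(222 + 1674436 - 55642) = 160011 - 1/1619016 = 259060369175/1619016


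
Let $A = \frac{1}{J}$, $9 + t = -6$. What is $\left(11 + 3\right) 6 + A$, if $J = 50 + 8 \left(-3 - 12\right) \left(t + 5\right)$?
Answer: $\frac{105001}{1250} \approx 84.001$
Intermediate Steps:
$t = -15$ ($t = -9 - 6 = -15$)
$J = 1250$ ($J = 50 + 8 \left(-3 - 12\right) \left(-15 + 5\right) = 50 + 8 \left(\left(-15\right) \left(-10\right)\right) = 50 + 8 \cdot 150 = 50 + 1200 = 1250$)
$A = \frac{1}{1250} \approx 0.0008$
$\left(11 + 3\right) 6 + A = \left(11 + 3\right) 6 + \frac{1}{1250} = 14 \cdot 6 + \frac{1}{1250} = 84 + \frac{1}{1250} = \frac{105001}{1250}$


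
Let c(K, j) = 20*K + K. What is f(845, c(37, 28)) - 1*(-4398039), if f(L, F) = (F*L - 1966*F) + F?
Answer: 3527799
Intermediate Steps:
c(K, j) = 21*K
f(L, F) = -1965*F + F*L (f(L, F) = (-1966*F + F*L) + F = -1965*F + F*L)
f(845, c(37, 28)) - 1*(-4398039) = (21*37)*(-1965 + 845) - 1*(-4398039) = 777*(-1120) + 4398039 = -870240 + 4398039 = 3527799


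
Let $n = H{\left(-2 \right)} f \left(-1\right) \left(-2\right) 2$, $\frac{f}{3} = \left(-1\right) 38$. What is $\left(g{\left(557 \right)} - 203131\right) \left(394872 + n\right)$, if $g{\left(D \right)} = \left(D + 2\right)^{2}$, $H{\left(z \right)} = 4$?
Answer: $42979798800$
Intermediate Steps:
$f = -114$ ($f = 3 \left(\left(-1\right) 38\right) = 3 \left(-38\right) = -114$)
$g{\left(D \right)} = \left(2 + D\right)^{2}$
$n = -1824$ ($n = 4 \left(-114\right) \left(-1\right) \left(-2\right) 2 = - 456 \cdot 2 \cdot 2 = \left(-456\right) 4 = -1824$)
$\left(g{\left(557 \right)} - 203131\right) \left(394872 + n\right) = \left(\left(2 + 557\right)^{2} - 203131\right) \left(394872 - 1824\right) = \left(559^{2} - 203131\right) 393048 = \left(312481 - 203131\right) 393048 = 109350 \cdot 393048 = 42979798800$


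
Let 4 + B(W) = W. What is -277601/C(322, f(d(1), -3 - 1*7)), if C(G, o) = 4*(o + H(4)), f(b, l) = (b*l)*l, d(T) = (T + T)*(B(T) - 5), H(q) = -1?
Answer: 277601/6404 ≈ 43.348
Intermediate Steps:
B(W) = -4 + W
d(T) = 2*T*(-9 + T) (d(T) = (T + T)*((-4 + T) - 5) = (2*T)*(-9 + T) = 2*T*(-9 + T))
f(b, l) = b*l**2
C(G, o) = -4 + 4*o (C(G, o) = 4*(o - 1) = 4*(-1 + o) = -4 + 4*o)
-277601/C(322, f(d(1), -3 - 1*7)) = -277601/(-4 + 4*((2*1*(-9 + 1))*(-3 - 1*7)**2)) = -277601/(-4 + 4*((2*1*(-8))*(-3 - 7)**2)) = -277601/(-4 + 4*(-16*(-10)**2)) = -277601/(-4 + 4*(-16*100)) = -277601/(-4 + 4*(-1600)) = -277601/(-4 - 6400) = -277601/(-6404) = -277601*(-1/6404) = 277601/6404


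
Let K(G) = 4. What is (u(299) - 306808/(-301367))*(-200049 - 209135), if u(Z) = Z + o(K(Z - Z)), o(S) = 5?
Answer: -37613165501184/301367 ≈ -1.2481e+8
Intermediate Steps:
u(Z) = 5 + Z (u(Z) = Z + 5 = 5 + Z)
(u(299) - 306808/(-301367))*(-200049 - 209135) = ((5 + 299) - 306808/(-301367))*(-200049 - 209135) = (304 - 306808*(-1/301367))*(-409184) = (304 + 306808/301367)*(-409184) = (91922376/301367)*(-409184) = -37613165501184/301367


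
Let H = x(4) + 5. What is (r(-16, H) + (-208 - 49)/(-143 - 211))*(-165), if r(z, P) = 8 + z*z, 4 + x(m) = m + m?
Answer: -5154215/118 ≈ -43680.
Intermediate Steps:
x(m) = -4 + 2*m (x(m) = -4 + (m + m) = -4 + 2*m)
H = 9 (H = (-4 + 2*4) + 5 = (-4 + 8) + 5 = 4 + 5 = 9)
r(z, P) = 8 + z²
(r(-16, H) + (-208 - 49)/(-143 - 211))*(-165) = ((8 + (-16)²) + (-208 - 49)/(-143 - 211))*(-165) = ((8 + 256) - 257/(-354))*(-165) = (264 - 257*(-1/354))*(-165) = (264 + 257/354)*(-165) = (93713/354)*(-165) = -5154215/118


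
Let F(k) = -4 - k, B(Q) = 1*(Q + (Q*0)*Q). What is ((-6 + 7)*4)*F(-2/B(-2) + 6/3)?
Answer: -28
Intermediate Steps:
B(Q) = Q (B(Q) = 1*(Q + 0*Q) = 1*(Q + 0) = 1*Q = Q)
((-6 + 7)*4)*F(-2/B(-2) + 6/3) = ((-6 + 7)*4)*(-4 - (-2/(-2) + 6/3)) = (1*4)*(-4 - (-2*(-½) + 6*(⅓))) = 4*(-4 - (1 + 2)) = 4*(-4 - 1*3) = 4*(-4 - 3) = 4*(-7) = -28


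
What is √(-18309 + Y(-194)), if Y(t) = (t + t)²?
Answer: √132235 ≈ 363.64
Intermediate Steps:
Y(t) = 4*t² (Y(t) = (2*t)² = 4*t²)
√(-18309 + Y(-194)) = √(-18309 + 4*(-194)²) = √(-18309 + 4*37636) = √(-18309 + 150544) = √132235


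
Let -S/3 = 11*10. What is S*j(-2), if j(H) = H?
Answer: 660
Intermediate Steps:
S = -330 (S = -33*10 = -3*110 = -330)
S*j(-2) = -330*(-2) = 660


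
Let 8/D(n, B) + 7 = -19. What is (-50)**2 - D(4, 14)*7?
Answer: 32528/13 ≈ 2502.2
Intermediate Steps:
D(n, B) = -4/13 (D(n, B) = 8/(-7 - 19) = 8/(-26) = 8*(-1/26) = -4/13)
(-50)**2 - D(4, 14)*7 = (-50)**2 - (-4)*7/13 = 2500 - 1*(-28/13) = 2500 + 28/13 = 32528/13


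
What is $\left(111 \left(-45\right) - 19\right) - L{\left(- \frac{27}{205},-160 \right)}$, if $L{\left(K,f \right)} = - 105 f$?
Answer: $-21814$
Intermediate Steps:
$\left(111 \left(-45\right) - 19\right) - L{\left(- \frac{27}{205},-160 \right)} = \left(111 \left(-45\right) - 19\right) - \left(-105\right) \left(-160\right) = \left(-4995 - 19\right) - 16800 = -5014 - 16800 = -21814$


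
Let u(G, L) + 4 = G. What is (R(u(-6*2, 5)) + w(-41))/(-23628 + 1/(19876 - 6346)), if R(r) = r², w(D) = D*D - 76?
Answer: -25179330/319686839 ≈ -0.078763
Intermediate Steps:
u(G, L) = -4 + G
w(D) = -76 + D² (w(D) = D² - 76 = -76 + D²)
(R(u(-6*2, 5)) + w(-41))/(-23628 + 1/(19876 - 6346)) = ((-4 - 6*2)² + (-76 + (-41)²))/(-23628 + 1/(19876 - 6346)) = ((-4 - 12)² + (-76 + 1681))/(-23628 + 1/13530) = ((-16)² + 1605)/(-23628 + 1/13530) = (256 + 1605)/(-319686839/13530) = 1861*(-13530/319686839) = -25179330/319686839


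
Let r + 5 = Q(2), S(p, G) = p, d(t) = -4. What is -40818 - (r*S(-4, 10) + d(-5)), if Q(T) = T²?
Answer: -40818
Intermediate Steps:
r = -1 (r = -5 + 2² = -5 + 4 = -1)
-40818 - (r*S(-4, 10) + d(-5)) = -40818 - (-1*(-4) - 4) = -40818 - (4 - 4) = -40818 - 1*0 = -40818 + 0 = -40818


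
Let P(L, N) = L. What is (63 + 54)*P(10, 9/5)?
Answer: 1170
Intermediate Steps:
(63 + 54)*P(10, 9/5) = (63 + 54)*10 = 117*10 = 1170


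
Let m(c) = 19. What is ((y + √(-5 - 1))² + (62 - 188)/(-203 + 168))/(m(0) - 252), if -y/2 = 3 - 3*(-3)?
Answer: -2868/1165 + 48*I*√6/233 ≈ -2.4618 + 0.50462*I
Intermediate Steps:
y = -24 (y = -2*(3 - 3*(-3)) = -2*(3 + 9) = -2*12 = -24)
((y + √(-5 - 1))² + (62 - 188)/(-203 + 168))/(m(0) - 252) = ((-24 + √(-5 - 1))² + (62 - 188)/(-203 + 168))/(19 - 252) = ((-24 + √(-6))² - 126/(-35))/(-233) = ((-24 + I*√6)² - 126*(-1/35))*(-1/233) = ((-24 + I*√6)² + 18/5)*(-1/233) = (18/5 + (-24 + I*√6)²)*(-1/233) = -18/1165 - (-24 + I*√6)²/233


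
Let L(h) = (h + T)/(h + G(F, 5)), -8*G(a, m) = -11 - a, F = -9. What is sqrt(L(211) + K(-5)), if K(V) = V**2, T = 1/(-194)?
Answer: sqrt(1033530635)/6305 ≈ 5.0989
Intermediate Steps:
G(a, m) = 11/8 + a/8 (G(a, m) = -(-11 - a)/8 = 11/8 + a/8)
T = -1/194 ≈ -0.0051546
L(h) = (-1/194 + h)/(1/4 + h) (L(h) = (h - 1/194)/(h + (11/8 + (1/8)*(-9))) = (-1/194 + h)/(h + (11/8 - 9/8)) = (-1/194 + h)/(h + 1/4) = (-1/194 + h)/(1/4 + h))
sqrt(L(211) + K(-5)) = sqrt(2*(-1 + 194*211)/(97*(1 + 4*211)) + (-5)**2) = sqrt(2*(-1 + 40934)/(97*(1 + 844)) + 25) = sqrt((2/97)*40933/845 + 25) = sqrt((2/97)*(1/845)*40933 + 25) = sqrt(81866/81965 + 25) = sqrt(2130991/81965) = sqrt(1033530635)/6305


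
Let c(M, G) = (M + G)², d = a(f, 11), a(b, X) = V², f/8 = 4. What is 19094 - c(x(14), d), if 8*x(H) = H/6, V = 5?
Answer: 10629695/576 ≈ 18454.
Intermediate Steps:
f = 32 (f = 8*4 = 32)
x(H) = H/48 (x(H) = (H/6)/8 = H/48)
a(b, X) = 25 (a(b, X) = 5² = 25)
d = 25
c(M, G) = (G + M)²
19094 - c(x(14), d) = 19094 - (25 + (1/48)*14)² = 19094 - (25 + 7/24)² = 19094 - (607/24)² = 19094 - 1*368449/576 = 19094 - 368449/576 = 10629695/576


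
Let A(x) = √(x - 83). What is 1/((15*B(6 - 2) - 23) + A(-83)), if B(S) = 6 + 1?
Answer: 41/3445 - I*√166/6890 ≈ 0.011901 - 0.00187*I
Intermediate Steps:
B(S) = 7
A(x) = √(-83 + x)
1/((15*B(6 - 2) - 23) + A(-83)) = 1/((15*7 - 23) + √(-83 - 83)) = 1/((105 - 23) + √(-166)) = 1/(82 + I*√166)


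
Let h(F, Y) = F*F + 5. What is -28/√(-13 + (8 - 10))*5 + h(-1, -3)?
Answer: 6 + 28*I*√15/3 ≈ 6.0 + 36.148*I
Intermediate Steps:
h(F, Y) = 5 + F² (h(F, Y) = F² + 5 = 5 + F²)
-28/√(-13 + (8 - 10))*5 + h(-1, -3) = -28/√(-13 + (8 - 10))*5 + (5 + (-1)²) = -28/√(-13 - 2)*5 + (5 + 1) = -28*(-I*√15/15)*5 + 6 = -(-28)*I*√15/15*5 + 6 = (28*I*√15/15)*5 + 6 = 28*I*√15/3 + 6 = 6 + 28*I*√15/3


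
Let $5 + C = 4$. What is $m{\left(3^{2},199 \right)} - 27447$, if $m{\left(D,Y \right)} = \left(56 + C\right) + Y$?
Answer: $-27193$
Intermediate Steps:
$C = -1$ ($C = -5 + 4 = -1$)
$m{\left(D,Y \right)} = 55 + Y$ ($m{\left(D,Y \right)} = \left(56 - 1\right) + Y = 55 + Y$)
$m{\left(3^{2},199 \right)} - 27447 = \left(55 + 199\right) - 27447 = 254 - 27447 = -27193$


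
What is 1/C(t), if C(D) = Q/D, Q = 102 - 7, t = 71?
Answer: 71/95 ≈ 0.74737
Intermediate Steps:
Q = 95
C(D) = 95/D
1/C(t) = 1/(95/71) = 71/95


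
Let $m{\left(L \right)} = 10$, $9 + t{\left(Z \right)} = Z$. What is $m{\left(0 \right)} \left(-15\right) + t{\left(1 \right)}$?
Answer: $-158$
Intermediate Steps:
$t{\left(Z \right)} = -9 + Z$
$m{\left(0 \right)} \left(-15\right) + t{\left(1 \right)} = 10 \left(-15\right) + \left(-9 + 1\right) = -150 - 8 = -158$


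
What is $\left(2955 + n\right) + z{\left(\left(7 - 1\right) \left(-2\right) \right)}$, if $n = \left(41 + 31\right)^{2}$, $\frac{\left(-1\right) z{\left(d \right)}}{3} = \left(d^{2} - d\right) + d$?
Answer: $7707$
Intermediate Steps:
$z{\left(d \right)} = - 3 d^{2}$ ($z{\left(d \right)} = - 3 \left(\left(d^{2} - d\right) + d\right) = - 3 d^{2}$)
$n = 5184$ ($n = 72^{2} = 5184$)
$\left(2955 + n\right) + z{\left(\left(7 - 1\right) \left(-2\right) \right)} = \left(2955 + 5184\right) - 3 \left(\left(7 - 1\right) \left(-2\right)\right)^{2} = 8139 - 3 \left(6 \left(-2\right)\right)^{2} = 8139 - 3 \left(-12\right)^{2} = 8139 - 432 = 7707$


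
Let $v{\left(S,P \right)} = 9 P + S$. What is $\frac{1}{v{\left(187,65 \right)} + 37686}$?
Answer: $\frac{1}{38458} \approx 2.6002 \cdot 10^{-5}$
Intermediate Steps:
$v{\left(S,P \right)} = S + 9 P$
$\frac{1}{v{\left(187,65 \right)} + 37686} = \frac{1}{\left(187 + 9 \cdot 65\right) + 37686} = \frac{1}{\left(187 + 585\right) + 37686} = \frac{1}{772 + 37686} = \frac{1}{38458}$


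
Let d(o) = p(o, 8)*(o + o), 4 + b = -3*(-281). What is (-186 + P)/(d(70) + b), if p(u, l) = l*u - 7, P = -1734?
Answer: -1920/78259 ≈ -0.024534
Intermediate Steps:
b = 839 (b = -4 - 3*(-281) = -4 + 843 = 839)
p(u, l) = -7 + l*u
d(o) = 2*o*(-7 + 8*o) (d(o) = (-7 + 8*o)*(o + o) = (-7 + 8*o)*(2*o) = 2*o*(-7 + 8*o))
(-186 + P)/(d(70) + b) = (-186 - 1734)/(2*70*(-7 + 8*70) + 839) = -1920/(2*70*(-7 + 560) + 839) = -1920/(2*70*553 + 839) = -1920/(77420 + 839) = -1920/78259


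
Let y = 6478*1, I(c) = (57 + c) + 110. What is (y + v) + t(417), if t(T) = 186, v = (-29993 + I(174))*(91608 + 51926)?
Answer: -4256063504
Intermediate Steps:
I(c) = 167 + c
v = -4256070168 (v = (-29993 + (167 + 174))*(91608 + 51926) = (-29993 + 341)*143534 = -29652*143534 = -4256070168)
y = 6478
(y + v) + t(417) = (6478 - 4256070168) + 186 = -4256063690 + 186 = -4256063504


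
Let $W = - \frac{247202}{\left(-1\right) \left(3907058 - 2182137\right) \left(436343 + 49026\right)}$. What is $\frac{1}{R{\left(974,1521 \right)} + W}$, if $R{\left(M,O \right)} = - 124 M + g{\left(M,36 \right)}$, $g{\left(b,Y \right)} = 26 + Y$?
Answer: $- \frac{837223180849}{101064559052758984} \approx -8.284 \cdot 10^{-6}$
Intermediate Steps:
$R{\left(M,O \right)} = 62 - 124 M$ ($R{\left(M,O \right)} = - 124 M + \left(26 + 36\right) = - 124 M + 62 = 62 - 124 M$)
$W = \frac{247202}{837223180849}$ ($W = - \frac{247202}{\left(-1\right) 1724921 \cdot 485369} = - \frac{247202}{\left(-1\right) 837223180849} = - \frac{247202}{-837223180849} = \left(-247202\right) \left(- \frac{1}{837223180849}\right) = \frac{247202}{837223180849} \approx 2.9526 \cdot 10^{-7}$)
$\frac{1}{R{\left(974,1521 \right)} + W} = \frac{1}{\left(62 - 120776\right) + \frac{247202}{837223180849}} = \frac{1}{-120714 + \frac{247202}{837223180849}} = \frac{1}{- \frac{101064559052758984}{837223180849}} = - \frac{837223180849}{101064559052758984}$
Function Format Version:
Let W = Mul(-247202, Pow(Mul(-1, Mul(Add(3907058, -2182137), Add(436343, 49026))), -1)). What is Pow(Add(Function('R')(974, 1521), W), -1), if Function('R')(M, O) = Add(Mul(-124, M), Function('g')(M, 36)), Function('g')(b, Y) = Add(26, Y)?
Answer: Rational(-837223180849, 101064559052758984) ≈ -8.2840e-6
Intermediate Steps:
Function('R')(M, O) = Add(62, Mul(-124, M)) (Function('R')(M, O) = Add(Mul(-124, M), Add(26, 36)) = Add(Mul(-124, M), 62) = Add(62, Mul(-124, M)))
W = Rational(247202, 837223180849) (W = Mul(-247202, Pow(Mul(-1, Mul(1724921, 485369)), -1)) = Mul(-247202, Pow(Mul(-1, 837223180849), -1)) = Mul(-247202, Pow(-837223180849, -1)) = Mul(-247202, Rational(-1, 837223180849)) = Rational(247202, 837223180849) ≈ 2.9526e-7)
Pow(Add(Function('R')(974, 1521), W), -1) = Pow(Add(Add(62, Mul(-124, 974)), Rational(247202, 837223180849)), -1) = Pow(Add(Add(62, -120776), Rational(247202, 837223180849)), -1) = Pow(Add(-120714, Rational(247202, 837223180849)), -1) = Pow(Rational(-101064559052758984, 837223180849), -1) = Rational(-837223180849, 101064559052758984)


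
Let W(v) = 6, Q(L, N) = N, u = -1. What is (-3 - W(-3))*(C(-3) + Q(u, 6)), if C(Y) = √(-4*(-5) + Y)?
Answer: -54 - 9*√17 ≈ -91.108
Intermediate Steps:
C(Y) = √(20 + Y)
(-3 - W(-3))*(C(-3) + Q(u, 6)) = (-3 - 1*6)*(√(20 - 3) + 6) = (-3 - 6)*(√17 + 6) = -9*(6 + √17) = -54 - 9*√17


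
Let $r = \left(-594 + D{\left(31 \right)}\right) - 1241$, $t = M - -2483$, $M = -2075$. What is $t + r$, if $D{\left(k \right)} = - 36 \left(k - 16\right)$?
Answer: $-1967$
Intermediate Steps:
$t = 408$ ($t = -2075 - -2483 = -2075 + 2483 = 408$)
$D{\left(k \right)} = 576 - 36 k$ ($D{\left(k \right)} = - 36 \left(-16 + k\right) = 576 - 36 k$)
$r = -2375$ ($r = \left(-594 + \left(576 - 1116\right)\right) - 1241 = \left(-594 - 540\right) - 1241 = -1134 - 1241 = -2375$)
$t + r = 408 - 2375 = -1967$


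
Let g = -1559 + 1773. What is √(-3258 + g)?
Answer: 2*I*√761 ≈ 55.172*I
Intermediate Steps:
g = 214
√(-3258 + g) = √(-3258 + 214) = √(-3044) = 2*I*√761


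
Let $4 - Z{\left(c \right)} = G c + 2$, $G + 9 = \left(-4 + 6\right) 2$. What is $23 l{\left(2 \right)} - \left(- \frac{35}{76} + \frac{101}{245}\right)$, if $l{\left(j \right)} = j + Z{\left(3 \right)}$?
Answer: $\frac{8137839}{18620} \approx 437.05$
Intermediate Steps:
$G = -5$ ($G = -9 + \left(-4 + 6\right) 2 = -9 + 2 \cdot 2 = -9 + 4 = -5$)
$Z{\left(c \right)} = 2 + 5 c$ ($Z{\left(c \right)} = 4 - \left(- 5 c + 2\right) = 4 - \left(2 - 5 c\right) = 4 + \left(-2 + 5 c\right) = 2 + 5 c$)
$l{\left(j \right)} = 17 + j$ ($l{\left(j \right)} = j + \left(2 + 5 \cdot 3\right) = j + \left(2 + 15\right) = j + 17 = 17 + j$)
$23 l{\left(2 \right)} - \left(- \frac{35}{76} + \frac{101}{245}\right) = 23 \left(17 + 2\right) - \left(- \frac{35}{76} + \frac{101}{245}\right) = 23 \cdot 19 - - \frac{899}{18620} = 437 + \left(- \frac{101}{245} + \frac{35}{76}\right) = 437 + \frac{899}{18620} = \frac{8137839}{18620}$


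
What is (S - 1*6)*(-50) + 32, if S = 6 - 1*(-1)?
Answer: -18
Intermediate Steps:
S = 7 (S = 6 + 1 = 7)
(S - 1*6)*(-50) + 32 = (7 - 1*6)*(-50) + 32 = (7 - 6)*(-50) + 32 = 1*(-50) + 32 = -50 + 32 = -18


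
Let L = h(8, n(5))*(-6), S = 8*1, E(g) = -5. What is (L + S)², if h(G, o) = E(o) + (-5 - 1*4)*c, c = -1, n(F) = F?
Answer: 256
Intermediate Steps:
h(G, o) = 4 (h(G, o) = -5 + (-5 - 1*4)*(-1) = -5 + (-5 - 4)*(-1) = -5 - 9*(-1) = -5 + 9 = 4)
S = 8
L = -24 (L = 4*(-6) = -24)
(L + S)² = (-24 + 8)² = (-16)² = 256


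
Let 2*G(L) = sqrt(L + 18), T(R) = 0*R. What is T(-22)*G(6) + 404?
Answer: 404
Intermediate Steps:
T(R) = 0
G(L) = sqrt(18 + L)/2 (G(L) = sqrt(L + 18)/2 = sqrt(18 + L)/2)
T(-22)*G(6) + 404 = 0*(sqrt(18 + 6)/2) + 404 = 0*(sqrt(24)/2) + 404 = 0*((2*sqrt(6))/2) + 404 = 0*sqrt(6) + 404 = 0 + 404 = 404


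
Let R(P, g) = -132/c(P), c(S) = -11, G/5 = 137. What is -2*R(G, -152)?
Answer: -24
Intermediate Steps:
G = 685 (G = 5*137 = 685)
R(P, g) = 12 (R(P, g) = -132/(-11) = -132*(-1/11) = 12)
-2*R(G, -152) = -2*12 = -24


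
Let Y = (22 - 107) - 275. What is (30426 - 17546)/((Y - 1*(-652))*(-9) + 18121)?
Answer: 12880/15493 ≈ 0.83134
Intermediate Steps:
Y = -360 (Y = -85 - 275 = -360)
(30426 - 17546)/((Y - 1*(-652))*(-9) + 18121) = (30426 - 17546)/((-360 - 1*(-652))*(-9) + 18121) = 12880/((-360 + 652)*(-9) + 18121) = 12880/(292*(-9) + 18121) = 12880/(-2628 + 18121) = 12880/15493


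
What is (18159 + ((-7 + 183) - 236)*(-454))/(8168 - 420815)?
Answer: -15133/137549 ≈ -0.11002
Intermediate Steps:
(18159 + ((-7 + 183) - 236)*(-454))/(8168 - 420815) = (18159 + (176 - 236)*(-454))/(-412647) = (18159 - 60*(-454))*(-1/412647) = (18159 + 27240)*(-1/412647) = 45399*(-1/412647) = -15133/137549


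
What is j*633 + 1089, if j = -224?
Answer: -140703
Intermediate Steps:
j*633 + 1089 = -224*633 + 1089 = -141792 + 1089 = -140703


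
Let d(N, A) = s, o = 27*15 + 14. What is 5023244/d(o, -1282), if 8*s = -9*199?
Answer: -40185952/1791 ≈ -22438.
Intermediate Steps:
o = 419 (o = 405 + 14 = 419)
s = -1791/8 (s = (-9*199)/8 = (1/8)*(-1791) = -1791/8 ≈ -223.88)
d(N, A) = -1791/8
5023244/d(o, -1282) = 5023244/(-1791/8) = 5023244*(-8/1791) = -40185952/1791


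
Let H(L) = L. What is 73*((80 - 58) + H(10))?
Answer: 2336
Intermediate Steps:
73*((80 - 58) + H(10)) = 73*((80 - 58) + 10) = 73*(22 + 10) = 73*32 = 2336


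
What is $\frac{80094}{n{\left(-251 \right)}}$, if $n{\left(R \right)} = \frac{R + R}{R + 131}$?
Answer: $\frac{4805640}{251} \approx 19146.0$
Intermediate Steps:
$n{\left(R \right)} = \frac{2 R}{131 + R}$
$\frac{80094}{n{\left(-251 \right)}} = \frac{80094}{2 \left(-251\right) \frac{1}{131 - 251}} = \frac{80094}{2 \left(-251\right) \frac{1}{-120}} = \frac{80094}{2 \left(-251\right) \left(- \frac{1}{120}\right)} = \frac{80094}{\frac{251}{60}} = 80094 \cdot \frac{60}{251} = \frac{4805640}{251}$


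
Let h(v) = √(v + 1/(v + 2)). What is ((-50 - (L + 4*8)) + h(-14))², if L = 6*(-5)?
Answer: 32279/12 - 676*I*√3/3 ≈ 2689.9 - 390.29*I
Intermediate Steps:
L = -30
h(v) = √(v + 1/(2 + v))
((-50 - (L + 4*8)) + h(-14))² = ((-50 - (-30 + 4*8)) + √((1 - 14*(2 - 14))/(2 - 14)))² = ((-50 - (-30 + 32)) + √((1 - 14*(-12))/(-12)))² = ((-50 - 1*2) + √(-(1 + 168)/12))² = ((-50 - 2) + √(-1/12*169))² = (-52 + √(-169/12))² = (-52 + 13*I*√3/6)²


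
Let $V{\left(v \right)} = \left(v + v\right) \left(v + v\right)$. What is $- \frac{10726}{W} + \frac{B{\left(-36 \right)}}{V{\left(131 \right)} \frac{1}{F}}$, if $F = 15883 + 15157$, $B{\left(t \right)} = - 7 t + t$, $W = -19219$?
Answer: $\frac{32398187926}{329817259} \approx 98.231$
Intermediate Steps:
$V{\left(v \right)} = 4 v^{2}$ ($V{\left(v \right)} = 2 v 2 v = 4 v^{2}$)
$B{\left(t \right)} = - 6 t$
$F = 31040$
$- \frac{10726}{W} + \frac{B{\left(-36 \right)}}{V{\left(131 \right)} \frac{1}{F}} = - \frac{10726}{-19219} + \frac{\left(-6\right) \left(-36\right)}{4 \cdot 131^{2} \cdot \frac{1}{31040}} = \left(-10726\right) \left(- \frac{1}{19219}\right) + \frac{216}{4 \cdot 17161 \cdot \frac{1}{31040}} = \frac{10726}{19219} + \frac{216}{68644 \cdot \frac{1}{31040}} = \frac{10726}{19219} + \frac{216}{\frac{17161}{7760}} = \frac{10726}{19219} + 216 \cdot \frac{7760}{17161} = \frac{10726}{19219} + \frac{1676160}{17161} = \frac{32398187926}{329817259}$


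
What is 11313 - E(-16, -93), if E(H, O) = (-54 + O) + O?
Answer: 11553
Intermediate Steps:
E(H, O) = -54 + 2*O
11313 - E(-16, -93) = 11313 - (-54 + 2*(-93)) = 11313 - (-54 - 186) = 11313 - 1*(-240) = 11313 + 240 = 11553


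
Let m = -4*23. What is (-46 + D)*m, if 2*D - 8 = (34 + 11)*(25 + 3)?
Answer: -54096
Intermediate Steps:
m = -92
D = 634 (D = 4 + ((34 + 11)*(25 + 3))/2 = 4 + (45*28)/2 = 4 + (1/2)*1260 = 4 + 630 = 634)
(-46 + D)*m = (-46 + 634)*(-92) = 588*(-92) = -54096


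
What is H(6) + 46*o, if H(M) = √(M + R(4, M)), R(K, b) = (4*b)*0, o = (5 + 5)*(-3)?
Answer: -1380 + √6 ≈ -1377.6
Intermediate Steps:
o = -30 (o = 10*(-3) = -30)
R(K, b) = 0
H(M) = √M (H(M) = √(M + 0) = √M)
H(6) + 46*o = √6 + 46*(-30) = √6 - 1380 = -1380 + √6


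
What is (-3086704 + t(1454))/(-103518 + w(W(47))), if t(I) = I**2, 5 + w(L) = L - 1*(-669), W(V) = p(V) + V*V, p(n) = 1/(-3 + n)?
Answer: 42793872/4428379 ≈ 9.6635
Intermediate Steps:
W(V) = V**2 + 1/(-3 + V) (W(V) = 1/(-3 + V) + V*V = 1/(-3 + V) + V**2 = V**2 + 1/(-3 + V))
w(L) = 664 + L (w(L) = -5 + (L - 1*(-669)) = -5 + (L + 669) = -5 + (669 + L) = 664 + L)
(-3086704 + t(1454))/(-103518 + w(W(47))) = (-3086704 + 1454**2)/(-103518 + (664 + (1 + 47**2*(-3 + 47))/(-3 + 47))) = (-3086704 + 2114116)/(-103518 + (664 + (1 + 2209*44)/44)) = -972588/(-103518 + (664 + (1 + 97196)/44)) = -972588/(-103518 + (664 + (1/44)*97197)) = -972588/(-103518 + (664 + 97197/44)) = -972588/(-103518 + 126413/44) = -972588/(-4428379/44) = -972588*(-44/4428379) = 42793872/4428379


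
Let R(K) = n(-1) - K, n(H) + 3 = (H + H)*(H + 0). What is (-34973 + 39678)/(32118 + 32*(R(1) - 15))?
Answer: 4705/31574 ≈ 0.14901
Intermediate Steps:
n(H) = -3 + 2*H² (n(H) = -3 + (H + H)*(H + 0) = -3 + (2*H)*H = -3 + 2*H²)
R(K) = -1 - K (R(K) = (-3 + 2*(-1)²) - K = (-3 + 2*1) - K = (-3 + 2) - K = -1 - K)
(-34973 + 39678)/(32118 + 32*(R(1) - 15)) = (-34973 + 39678)/(32118 + 32*((-1 - 1*1) - 15)) = 4705/(32118 + 32*((-1 - 1) - 15)) = 4705/(32118 + 32*(-2 - 15)) = 4705/(32118 + 32*(-17)) = 4705/(32118 - 544) = 4705/31574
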